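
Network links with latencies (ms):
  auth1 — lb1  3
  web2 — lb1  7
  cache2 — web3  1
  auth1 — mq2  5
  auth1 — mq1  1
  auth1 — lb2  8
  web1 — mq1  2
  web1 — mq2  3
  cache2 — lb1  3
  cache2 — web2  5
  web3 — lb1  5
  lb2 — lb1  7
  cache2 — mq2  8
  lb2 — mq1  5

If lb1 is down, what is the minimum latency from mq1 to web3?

14

Paths from mq1 to web3 avoiding lb1:
mq1 → web1 → mq2 → cache2 → web3: 2 + 3 + 8 + 1 = 14
mq1 → auth1 → mq2 → cache2 → web3: 1 + 5 + 8 + 1 = 15
mq1 → lb2 → auth1 → mq2 → cache2 → web3: 5 + 8 + 5 + 8 + 1 = 27
Best route has total 14 ms.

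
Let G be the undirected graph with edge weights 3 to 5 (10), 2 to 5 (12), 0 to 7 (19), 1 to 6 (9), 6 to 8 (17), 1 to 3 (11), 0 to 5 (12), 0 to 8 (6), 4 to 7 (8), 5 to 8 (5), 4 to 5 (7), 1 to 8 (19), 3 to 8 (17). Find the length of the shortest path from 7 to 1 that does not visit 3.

39

Some routes from 7 to 1 avoiding 3:
7 -> 4 -> 5 -> 8 -> 1: 8 + 7 + 5 + 19 = 39
7 -> 0 -> 8 -> 6 -> 1: 19 + 6 + 17 + 9 = 51
7 -> 0 -> 8 -> 1: 19 + 6 + 19 = 44
7 -> 4 -> 5 -> 8 -> 6 -> 1: 8 + 7 + 5 + 17 + 9 = 46
The minimum is 39.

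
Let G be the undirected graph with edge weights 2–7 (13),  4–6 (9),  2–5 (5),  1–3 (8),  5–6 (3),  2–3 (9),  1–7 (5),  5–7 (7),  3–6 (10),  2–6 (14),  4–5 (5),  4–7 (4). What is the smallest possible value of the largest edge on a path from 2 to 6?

A few of the 2→6 routes:
2→5→7→4→6: max(5, 7, 4, 9) = 9
2→3→1→7→4→6: max(9, 8, 5, 4, 9) = 9
2→3→1→7→4→5→6: max(9, 8, 5, 4, 5, 3) = 9
2→5→6: max(5, 3) = 5
2→5→4→6: max(5, 5, 9) = 9
Best route has worst link 5.

5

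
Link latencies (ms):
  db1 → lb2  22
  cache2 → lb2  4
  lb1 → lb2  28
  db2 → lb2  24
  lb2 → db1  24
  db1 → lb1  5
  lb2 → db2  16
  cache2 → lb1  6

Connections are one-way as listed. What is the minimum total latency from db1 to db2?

Paths from db1 to db2:
db1 -> lb2 -> db2: 22 + 16 = 38
db1 -> lb1 -> lb2 -> db2: 5 + 28 + 16 = 49
The minimum is 38 ms.

38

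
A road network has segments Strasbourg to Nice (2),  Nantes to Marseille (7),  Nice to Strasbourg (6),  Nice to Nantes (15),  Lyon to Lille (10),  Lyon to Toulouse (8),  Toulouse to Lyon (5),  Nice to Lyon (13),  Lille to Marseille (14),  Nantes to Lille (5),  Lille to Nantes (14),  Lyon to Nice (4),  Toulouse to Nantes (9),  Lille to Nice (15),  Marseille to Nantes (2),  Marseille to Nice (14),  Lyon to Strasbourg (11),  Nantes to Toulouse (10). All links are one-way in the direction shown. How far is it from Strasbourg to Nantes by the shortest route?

17

Checking several routes:
Strasbourg - Nice - Lyon - Toulouse - Nantes: 2 + 13 + 8 + 9 = 32
Strasbourg - Nice - Lyon - Lille - Nantes: 2 + 13 + 10 + 14 = 39
Strasbourg - Nice - Nantes: 2 + 15 = 17
Shortest: 17 mi.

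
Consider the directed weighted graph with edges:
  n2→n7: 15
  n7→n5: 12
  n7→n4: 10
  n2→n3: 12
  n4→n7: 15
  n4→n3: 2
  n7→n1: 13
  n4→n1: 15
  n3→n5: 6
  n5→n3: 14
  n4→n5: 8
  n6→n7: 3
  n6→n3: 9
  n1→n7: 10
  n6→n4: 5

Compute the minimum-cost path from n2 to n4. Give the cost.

25

Routes from n2 to n4:
n2 -> n7 -> n4: 15 + 10 = 25
The minimum is 25.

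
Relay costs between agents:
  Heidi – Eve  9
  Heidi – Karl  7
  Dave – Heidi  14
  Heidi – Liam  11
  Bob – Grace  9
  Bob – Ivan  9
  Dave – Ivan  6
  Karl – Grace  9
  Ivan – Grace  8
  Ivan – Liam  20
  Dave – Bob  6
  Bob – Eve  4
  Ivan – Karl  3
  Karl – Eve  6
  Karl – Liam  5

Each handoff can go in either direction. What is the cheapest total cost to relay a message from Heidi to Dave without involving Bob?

14

Checking several routes:
Heidi - Dave: 14
Heidi - Karl - Ivan - Dave: 7 + 3 + 6 = 16
Heidi - Liam - Karl - Ivan - Dave: 11 + 5 + 3 + 6 = 25
Heidi - Eve - Karl - Ivan - Dave: 9 + 6 + 3 + 6 = 24
Heidi - Karl - Grace - Ivan - Dave: 7 + 9 + 8 + 6 = 30
Heidi - Liam - Ivan - Dave: 11 + 20 + 6 = 37
Best route has total 14.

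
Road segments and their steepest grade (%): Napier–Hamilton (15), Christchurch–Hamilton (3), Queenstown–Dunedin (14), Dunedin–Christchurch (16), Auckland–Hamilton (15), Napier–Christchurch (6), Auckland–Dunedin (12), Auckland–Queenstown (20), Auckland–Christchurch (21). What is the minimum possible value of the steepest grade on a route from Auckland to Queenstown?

Candidate routes:
Auckland→Hamilton→Napier→Christchurch→Dunedin→Queenstown: max(15, 15, 6, 16, 14) = 16
Auckland→Hamilton→Christchurch→Dunedin→Queenstown: max(15, 3, 16, 14) = 16
Auckland→Dunedin→Queenstown: max(12, 14) = 14
Auckland→Christchurch→Dunedin→Queenstown: max(21, 16, 14) = 21
Auckland→Queenstown: max(20) = 20
Best route has worst link 14%.

14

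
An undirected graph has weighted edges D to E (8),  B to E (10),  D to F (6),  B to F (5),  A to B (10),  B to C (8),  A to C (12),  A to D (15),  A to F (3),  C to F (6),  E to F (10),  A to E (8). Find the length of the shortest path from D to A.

Checking several routes:
D -> F -> E -> A: 6 + 10 + 8 = 24
D -> E -> F -> A: 8 + 10 + 3 = 21
D -> F -> A: 6 + 3 = 9
D -> A: 15
D -> E -> A: 8 + 8 = 16
D -> F -> B -> A: 6 + 5 + 10 = 21
The minimum is 9.

9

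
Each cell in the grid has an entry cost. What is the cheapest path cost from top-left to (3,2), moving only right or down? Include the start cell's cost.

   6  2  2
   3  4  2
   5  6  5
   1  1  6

22

Cheapest: r0c0 -> r1c0 -> r2c0 -> r3c0 -> r3c1 -> r3c2
  6 + 3 + 5 + 1 + 1 + 6 = 22
For comparison, the top-then-right route costs 23.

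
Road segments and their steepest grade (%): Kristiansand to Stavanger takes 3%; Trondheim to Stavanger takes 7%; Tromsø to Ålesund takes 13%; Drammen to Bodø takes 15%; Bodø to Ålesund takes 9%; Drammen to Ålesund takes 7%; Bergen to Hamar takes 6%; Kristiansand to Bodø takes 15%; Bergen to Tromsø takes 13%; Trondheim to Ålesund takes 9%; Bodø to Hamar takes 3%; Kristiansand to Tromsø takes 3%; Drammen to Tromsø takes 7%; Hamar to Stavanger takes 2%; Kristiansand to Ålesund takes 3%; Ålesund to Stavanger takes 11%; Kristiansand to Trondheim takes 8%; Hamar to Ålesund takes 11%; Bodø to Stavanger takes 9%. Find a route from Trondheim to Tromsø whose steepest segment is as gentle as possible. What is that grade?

A few of the Trondheim→Tromsø routes:
Trondheim - Stavanger - Kristiansand - Tromsø: max(7, 3, 3) = 7
Trondheim - Stavanger - Kristiansand - Ålesund - Drammen - Tromsø: max(7, 3, 3, 7, 7) = 7
Trondheim - Kristiansand - Stavanger - Hamar - Bodø - Ålesund - Drammen - Tromsø: max(8, 3, 2, 3, 9, 7, 7) = 9
Trondheim - Kristiansand - Tromsø: max(8, 3) = 8
Trondheim - Kristiansand - Ålesund - Drammen - Tromsø: max(8, 3, 7, 7) = 8
Best route has worst link 7%.

7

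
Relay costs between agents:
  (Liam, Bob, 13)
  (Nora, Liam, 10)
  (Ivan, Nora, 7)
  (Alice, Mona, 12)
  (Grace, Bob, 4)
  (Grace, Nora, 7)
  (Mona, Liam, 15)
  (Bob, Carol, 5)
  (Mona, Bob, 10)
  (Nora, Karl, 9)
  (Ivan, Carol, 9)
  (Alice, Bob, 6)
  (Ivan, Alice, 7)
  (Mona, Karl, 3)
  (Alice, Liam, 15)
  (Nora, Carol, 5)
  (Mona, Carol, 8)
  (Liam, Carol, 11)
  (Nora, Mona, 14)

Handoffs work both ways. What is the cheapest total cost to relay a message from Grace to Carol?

9

Some routes from Grace to Carol:
Grace-Nora-Carol: 7 + 5 = 12
Grace-Bob-Mona-Carol: 4 + 10 + 8 = 22
Grace-Bob-Alice-Ivan-Carol: 4 + 6 + 7 + 9 = 26
Grace-Bob-Carol: 4 + 5 = 9
Grace-Nora-Ivan-Carol: 7 + 7 + 9 = 23
Grace-Nora-Karl-Mona-Carol: 7 + 9 + 3 + 8 = 27
The minimum is 9.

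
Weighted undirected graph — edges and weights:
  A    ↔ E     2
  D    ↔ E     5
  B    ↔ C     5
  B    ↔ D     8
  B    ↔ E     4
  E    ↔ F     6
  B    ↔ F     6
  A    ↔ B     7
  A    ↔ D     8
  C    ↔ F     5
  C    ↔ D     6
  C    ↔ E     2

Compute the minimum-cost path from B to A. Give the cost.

Some routes from B to A:
B-E-A: 4 + 2 = 6
B-C-E-A: 5 + 2 + 2 = 9
B-A: 7
Shortest: 6.

6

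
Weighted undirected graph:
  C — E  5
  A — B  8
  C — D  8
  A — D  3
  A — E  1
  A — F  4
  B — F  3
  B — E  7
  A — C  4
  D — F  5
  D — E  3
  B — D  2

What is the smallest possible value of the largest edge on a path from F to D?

3

Checking several routes:
F -> A -> D: max(4, 3) = 4
F -> A -> E -> D: max(4, 1, 3) = 4
F -> D: max(5) = 5
F -> B -> D: max(3, 2) = 3
Smallest bottleneck: 3.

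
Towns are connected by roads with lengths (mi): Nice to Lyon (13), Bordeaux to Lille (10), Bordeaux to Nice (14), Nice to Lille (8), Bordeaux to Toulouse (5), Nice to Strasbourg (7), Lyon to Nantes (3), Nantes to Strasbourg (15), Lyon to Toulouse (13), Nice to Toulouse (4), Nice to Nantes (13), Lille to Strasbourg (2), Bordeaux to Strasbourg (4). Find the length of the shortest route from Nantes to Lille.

17

Checking several routes:
Nantes -> Nice -> Strasbourg -> Lille: 13 + 7 + 2 = 22
Nantes -> Strasbourg -> Lille: 15 + 2 = 17
Nantes -> Lyon -> Nice -> Lille: 3 + 13 + 8 = 24
Nantes -> Nice -> Lille: 13 + 8 = 21
The minimum is 17 mi.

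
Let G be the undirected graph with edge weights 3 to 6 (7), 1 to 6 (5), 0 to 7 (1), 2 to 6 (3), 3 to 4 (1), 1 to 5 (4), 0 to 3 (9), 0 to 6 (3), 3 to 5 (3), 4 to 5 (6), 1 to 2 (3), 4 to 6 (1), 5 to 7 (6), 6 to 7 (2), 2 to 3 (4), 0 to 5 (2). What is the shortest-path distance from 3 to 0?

Comparing a few candidate routes:
3-4-5-0: 1 + 6 + 2 = 9
3-4-6-7-0: 1 + 1 + 2 + 1 = 5
3-5-0: 3 + 2 = 5
3-4-6-0: 1 + 1 + 3 = 5
3-0: 9
3-6-7-0: 7 + 2 + 1 = 10
The minimum is 5.

5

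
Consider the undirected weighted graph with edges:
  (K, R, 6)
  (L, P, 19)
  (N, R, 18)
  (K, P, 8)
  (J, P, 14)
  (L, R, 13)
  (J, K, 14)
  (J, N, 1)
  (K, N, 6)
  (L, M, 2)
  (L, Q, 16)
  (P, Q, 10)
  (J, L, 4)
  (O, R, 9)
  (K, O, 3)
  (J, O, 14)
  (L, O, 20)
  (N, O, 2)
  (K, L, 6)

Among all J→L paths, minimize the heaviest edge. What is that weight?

Checking several routes:
J -> N -> K -> R -> L: max(1, 6, 6, 13) = 13
J -> N -> K -> L: max(1, 6, 6) = 6
J -> N -> K -> O -> R -> L: max(1, 6, 3, 9, 13) = 13
J -> L: max(4) = 4
J -> N -> O -> R -> K -> L: max(1, 2, 9, 6, 6) = 9
J -> N -> O -> K -> L: max(1, 2, 3, 6) = 6
The minimum achievable maximum is 4.

4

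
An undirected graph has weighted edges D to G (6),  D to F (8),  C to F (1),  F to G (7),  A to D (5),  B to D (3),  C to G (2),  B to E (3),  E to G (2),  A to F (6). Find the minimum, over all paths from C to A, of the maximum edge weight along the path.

Some routes from C to A:
C-G-D-A: max(2, 6, 5) = 6
C-F-G-D-A: max(1, 7, 6, 5) = 7
C-G-E-B-D-A: max(2, 2, 3, 3, 5) = 5
C-G-F-A: max(2, 7, 6) = 7
C-F-A: max(1, 6) = 6
The minimum achievable maximum is 5.

5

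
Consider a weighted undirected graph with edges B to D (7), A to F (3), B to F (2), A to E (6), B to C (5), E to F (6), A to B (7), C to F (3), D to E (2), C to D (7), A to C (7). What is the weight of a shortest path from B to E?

Some routes from B to E:
B→F→A→E: 2 + 3 + 6 = 11
B→A→E: 7 + 6 = 13
B→F→E: 2 + 6 = 8
B→C→D→E: 5 + 7 + 2 = 14
B→D→E: 7 + 2 = 9
B→C→F→E: 5 + 3 + 6 = 14
Shortest: 8.

8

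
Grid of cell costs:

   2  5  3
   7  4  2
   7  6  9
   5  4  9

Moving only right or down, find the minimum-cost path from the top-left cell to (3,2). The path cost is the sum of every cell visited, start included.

Take [0,0] [0,1] [0,2] [1,2] [2,2] [3,2] for a total of 2 + 5 + 3 + 2 + 9 + 9 = 30.

30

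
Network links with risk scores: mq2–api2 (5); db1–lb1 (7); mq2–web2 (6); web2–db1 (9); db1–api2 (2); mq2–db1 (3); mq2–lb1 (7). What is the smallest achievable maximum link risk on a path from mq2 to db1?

3

Paths from mq2 to db1:
mq2→db1: max(3) = 3
mq2→web2→db1: max(6, 9) = 9
mq2→lb1→db1: max(7, 7) = 7
mq2→api2→db1: max(5, 2) = 5
The minimum achievable maximum is 3.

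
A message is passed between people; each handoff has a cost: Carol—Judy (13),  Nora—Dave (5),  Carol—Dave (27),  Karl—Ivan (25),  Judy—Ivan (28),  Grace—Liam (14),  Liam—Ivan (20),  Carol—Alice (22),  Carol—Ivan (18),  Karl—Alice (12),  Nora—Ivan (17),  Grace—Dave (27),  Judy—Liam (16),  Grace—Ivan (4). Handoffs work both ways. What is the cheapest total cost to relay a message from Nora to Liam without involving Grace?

37

A few of the Nora→Liam routes:
Nora -> Ivan -> Liam: 17 + 20 = 37
Nora -> Ivan -> Judy -> Liam: 17 + 28 + 16 = 61
Nora -> Dave -> Carol -> Judy -> Liam: 5 + 27 + 13 + 16 = 61
Nora -> Ivan -> Carol -> Judy -> Liam: 17 + 18 + 13 + 16 = 64
The minimum is 37.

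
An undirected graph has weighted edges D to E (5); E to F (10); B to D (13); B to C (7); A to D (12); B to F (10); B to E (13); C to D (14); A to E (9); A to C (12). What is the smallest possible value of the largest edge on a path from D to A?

9

A few of the D→A routes:
D → E → F → B → C → A: max(5, 10, 10, 7, 12) = 12
D → E → A: max(5, 9) = 9
D → E → B → C → A: max(5, 13, 7, 12) = 13
D → B → C → A: max(13, 7, 12) = 13
D → B → F → E → A: max(13, 10, 10, 9) = 13
D → A: max(12) = 12
Best route has worst link 9.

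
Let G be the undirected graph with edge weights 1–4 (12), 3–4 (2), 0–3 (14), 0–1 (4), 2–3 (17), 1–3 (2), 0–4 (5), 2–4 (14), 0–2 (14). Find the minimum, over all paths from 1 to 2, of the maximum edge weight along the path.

14

Checking several routes:
1 → 0 → 2: max(4, 14) = 14
1 → 3 → 4 → 0 → 2: max(2, 2, 5, 14) = 14
1 → 0 → 4 → 2: max(4, 5, 14) = 14
1 → 0 → 3 → 4 → 2: max(4, 14, 2, 14) = 14
The minimum achievable maximum is 14.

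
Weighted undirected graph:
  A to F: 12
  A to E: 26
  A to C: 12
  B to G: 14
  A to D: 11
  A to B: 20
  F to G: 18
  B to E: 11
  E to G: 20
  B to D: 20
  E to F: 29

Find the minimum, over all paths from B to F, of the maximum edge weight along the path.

Some routes from B to F:
B-E-G-F: max(11, 20, 18) = 20
B-D-A-F: max(20, 11, 12) = 20
B-G-F: max(14, 18) = 18
B-G-E-A-F: max(14, 20, 26, 12) = 26
B-A-F: max(20, 12) = 20
The minimum achievable maximum is 18.

18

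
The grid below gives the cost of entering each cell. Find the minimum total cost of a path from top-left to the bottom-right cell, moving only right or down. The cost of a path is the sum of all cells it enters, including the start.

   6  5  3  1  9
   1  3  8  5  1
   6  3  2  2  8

Path [0,0] [1,0] [1,1] [2,1] [2,2] [2,3] [2,4]: 6 + 1 + 3 + 3 + 2 + 2 + 8 = 25.

25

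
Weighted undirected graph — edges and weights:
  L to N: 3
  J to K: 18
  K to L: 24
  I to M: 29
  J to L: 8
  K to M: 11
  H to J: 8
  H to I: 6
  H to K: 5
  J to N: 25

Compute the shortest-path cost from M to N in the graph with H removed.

38

Routes from M to N avoiding H:
M→K→J→N: 11 + 18 + 25 = 54
M→K→L→N: 11 + 24 + 3 = 38
M→K→J→L→N: 11 + 18 + 8 + 3 = 40
M→K→L→J→N: 11 + 24 + 8 + 25 = 68
Best route has total 38.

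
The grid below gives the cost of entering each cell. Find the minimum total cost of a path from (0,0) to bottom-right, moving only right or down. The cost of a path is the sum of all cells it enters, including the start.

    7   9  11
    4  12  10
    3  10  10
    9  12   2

36

Best path: r0c0→r1c0→r2c0→r2c1→r2c2→r3c2
Cost: 7 + 4 + 3 + 10 + 10 + 2 = 36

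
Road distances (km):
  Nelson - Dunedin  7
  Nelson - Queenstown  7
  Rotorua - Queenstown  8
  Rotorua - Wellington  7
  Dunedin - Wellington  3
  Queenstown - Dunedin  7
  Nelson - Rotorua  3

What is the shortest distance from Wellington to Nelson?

10

Some routes from Wellington to Nelson:
Wellington -> Dunedin -> Queenstown -> Rotorua -> Nelson: 3 + 7 + 8 + 3 = 21
Wellington -> Rotorua -> Nelson: 7 + 3 = 10
Wellington -> Dunedin -> Queenstown -> Nelson: 3 + 7 + 7 = 17
Wellington -> Dunedin -> Nelson: 3 + 7 = 10
Shortest: 10 km.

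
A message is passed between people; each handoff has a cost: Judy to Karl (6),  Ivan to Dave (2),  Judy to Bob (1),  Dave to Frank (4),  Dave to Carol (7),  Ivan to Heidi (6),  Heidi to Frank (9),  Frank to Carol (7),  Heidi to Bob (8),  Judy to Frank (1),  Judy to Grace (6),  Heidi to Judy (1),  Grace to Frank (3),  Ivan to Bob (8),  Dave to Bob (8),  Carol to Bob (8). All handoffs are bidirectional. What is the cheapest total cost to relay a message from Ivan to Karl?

13

Some routes from Ivan to Karl:
Ivan -> Heidi -> Judy -> Karl: 6 + 1 + 6 = 13
Ivan -> Dave -> Frank -> Judy -> Karl: 2 + 4 + 1 + 6 = 13
Ivan -> Dave -> Bob -> Judy -> Karl: 2 + 8 + 1 + 6 = 17
Ivan -> Bob -> Judy -> Karl: 8 + 1 + 6 = 15
Shortest: 13.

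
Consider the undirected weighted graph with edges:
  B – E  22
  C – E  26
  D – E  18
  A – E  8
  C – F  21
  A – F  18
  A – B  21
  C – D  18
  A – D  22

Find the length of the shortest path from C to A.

34

Comparing a few candidate routes:
C -> F -> A: 21 + 18 = 39
C -> D -> A: 18 + 22 = 40
C -> E -> A: 26 + 8 = 34
C -> E -> D -> A: 26 + 18 + 22 = 66
C -> E -> B -> A: 26 + 22 + 21 = 69
C -> D -> E -> A: 18 + 18 + 8 = 44
Best route has total 34.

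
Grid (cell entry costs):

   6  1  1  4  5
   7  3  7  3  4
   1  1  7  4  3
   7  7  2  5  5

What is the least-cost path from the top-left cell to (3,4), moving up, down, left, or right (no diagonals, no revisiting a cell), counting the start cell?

27

One optimal route is [0,0]→[0,1]→[0,2]→[0,3]→[1,3]→[1,4]→[2,4]→[3,4].
Its cost is 6 + 1 + 1 + 4 + 3 + 4 + 3 + 5 = 27.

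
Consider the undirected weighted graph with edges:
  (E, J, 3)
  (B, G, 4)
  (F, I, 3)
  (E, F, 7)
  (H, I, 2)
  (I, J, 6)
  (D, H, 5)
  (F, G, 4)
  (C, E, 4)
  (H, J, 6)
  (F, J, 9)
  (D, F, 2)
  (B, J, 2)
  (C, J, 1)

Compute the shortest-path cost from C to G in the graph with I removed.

7

A few of the C→G routes:
C-J-B-G: 1 + 2 + 4 = 7
C-E-J-B-G: 4 + 3 + 2 + 4 = 13
C-J-F-G: 1 + 9 + 4 = 14
C-J-H-D-F-G: 1 + 6 + 5 + 2 + 4 = 18
C-J-E-F-G: 1 + 3 + 7 + 4 = 15
C-E-F-G: 4 + 7 + 4 = 15
Shortest: 7.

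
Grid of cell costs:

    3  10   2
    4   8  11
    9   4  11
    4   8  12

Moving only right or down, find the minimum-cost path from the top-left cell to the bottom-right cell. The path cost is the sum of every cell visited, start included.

One optimal route is (0,0) → (1,0) → (1,1) → (2,1) → (3,1) → (3,2).
Its cost is 3 + 4 + 8 + 4 + 8 + 12 = 39.

39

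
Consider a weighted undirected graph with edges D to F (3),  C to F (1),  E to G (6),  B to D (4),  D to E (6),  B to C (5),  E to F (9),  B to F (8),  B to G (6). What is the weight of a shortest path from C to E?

10

Comparing a few candidate routes:
C → B → G → E: 5 + 6 + 6 = 17
C → F → D → E: 1 + 3 + 6 = 10
C → B → D → E: 5 + 4 + 6 = 15
C → F → E: 1 + 9 = 10
Shortest: 10.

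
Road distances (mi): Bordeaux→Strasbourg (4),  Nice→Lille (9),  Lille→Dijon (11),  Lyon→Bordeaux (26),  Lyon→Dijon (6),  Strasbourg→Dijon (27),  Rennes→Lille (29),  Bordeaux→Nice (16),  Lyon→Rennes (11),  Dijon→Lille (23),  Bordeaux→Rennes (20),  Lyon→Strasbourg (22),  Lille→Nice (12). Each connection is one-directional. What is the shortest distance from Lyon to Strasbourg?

22

Candidate routes:
Lyon - Strasbourg: 22
Lyon - Bordeaux - Strasbourg: 26 + 4 = 30
Best route has total 22 mi.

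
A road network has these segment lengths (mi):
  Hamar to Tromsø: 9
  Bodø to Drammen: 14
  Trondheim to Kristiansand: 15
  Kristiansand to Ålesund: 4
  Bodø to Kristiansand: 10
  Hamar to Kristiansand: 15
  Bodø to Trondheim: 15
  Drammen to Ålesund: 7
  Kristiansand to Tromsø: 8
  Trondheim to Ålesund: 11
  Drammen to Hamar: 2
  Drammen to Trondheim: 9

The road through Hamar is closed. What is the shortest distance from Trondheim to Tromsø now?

23

A few of the Trondheim→Tromsø routes:
Trondheim -> Ålesund -> Kristiansand -> Tromsø: 11 + 4 + 8 = 23
Trondheim -> Drammen -> Ålesund -> Kristiansand -> Tromsø: 9 + 7 + 4 + 8 = 28
Trondheim -> Kristiansand -> Tromsø: 15 + 8 = 23
The minimum is 23 mi.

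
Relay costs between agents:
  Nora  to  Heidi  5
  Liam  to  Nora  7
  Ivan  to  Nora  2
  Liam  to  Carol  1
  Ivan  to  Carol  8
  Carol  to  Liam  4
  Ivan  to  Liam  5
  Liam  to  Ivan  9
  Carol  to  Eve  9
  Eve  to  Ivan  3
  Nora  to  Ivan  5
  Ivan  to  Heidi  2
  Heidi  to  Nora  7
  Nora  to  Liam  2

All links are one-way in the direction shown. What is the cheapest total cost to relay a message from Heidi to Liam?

9

Paths from Heidi to Liam:
Heidi → Nora → Ivan → Liam: 7 + 5 + 5 = 17
Heidi → Nora → Ivan → Carol → Liam: 7 + 5 + 8 + 4 = 24
Heidi → Nora → Liam: 7 + 2 = 9
Shortest: 9.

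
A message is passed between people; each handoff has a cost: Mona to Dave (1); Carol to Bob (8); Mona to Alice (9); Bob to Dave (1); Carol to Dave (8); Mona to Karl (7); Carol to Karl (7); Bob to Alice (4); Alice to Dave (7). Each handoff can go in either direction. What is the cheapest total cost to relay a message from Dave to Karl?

8

Some routes from Dave to Karl:
Dave→Carol→Karl: 8 + 7 = 15
Dave→Bob→Carol→Karl: 1 + 8 + 7 = 16
Dave→Bob→Alice→Mona→Karl: 1 + 4 + 9 + 7 = 21
Dave→Mona→Karl: 1 + 7 = 8
The minimum is 8.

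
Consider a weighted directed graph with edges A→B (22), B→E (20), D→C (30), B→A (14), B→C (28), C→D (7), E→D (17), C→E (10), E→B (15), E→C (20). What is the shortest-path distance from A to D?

57

Routes from A to D:
A → B → E → D: 22 + 20 + 17 = 59
A → B → C → D: 22 + 28 + 7 = 57
A → B → C → E → D: 22 + 28 + 10 + 17 = 77
A → B → E → C → D: 22 + 20 + 20 + 7 = 69
Best route has total 57.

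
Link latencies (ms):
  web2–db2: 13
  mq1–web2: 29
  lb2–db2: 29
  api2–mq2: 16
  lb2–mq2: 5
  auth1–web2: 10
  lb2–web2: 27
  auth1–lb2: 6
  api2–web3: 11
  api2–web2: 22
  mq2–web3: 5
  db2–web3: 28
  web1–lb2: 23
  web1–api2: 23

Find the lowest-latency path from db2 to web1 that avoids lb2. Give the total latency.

58

Paths from db2 to web1 avoiding lb2:
db2 - web2 - api2 - web1: 13 + 22 + 23 = 58
db2 - web3 - mq2 - api2 - web1: 28 + 5 + 16 + 23 = 72
db2 - web3 - api2 - web1: 28 + 11 + 23 = 62
The minimum is 58 ms.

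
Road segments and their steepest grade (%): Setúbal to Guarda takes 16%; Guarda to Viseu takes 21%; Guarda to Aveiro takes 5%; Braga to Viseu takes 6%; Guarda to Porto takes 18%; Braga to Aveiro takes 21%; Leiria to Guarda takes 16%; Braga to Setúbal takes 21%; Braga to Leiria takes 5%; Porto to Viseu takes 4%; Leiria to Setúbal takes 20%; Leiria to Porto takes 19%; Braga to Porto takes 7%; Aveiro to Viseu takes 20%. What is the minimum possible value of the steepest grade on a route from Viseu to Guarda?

Some routes from Viseu to Guarda:
Viseu → Porto → Braga → Leiria → Guarda: max(4, 7, 5, 16) = 16
Viseu → Braga → Leiria → Guarda: max(6, 5, 16) = 16
Viseu → Braga → Leiria → Porto → Guarda: max(6, 5, 19, 18) = 19
Viseu → Porto → Guarda: max(4, 18) = 18
Viseu → Braga → Porto → Guarda: max(6, 7, 18) = 18
Best route has worst link 16%.

16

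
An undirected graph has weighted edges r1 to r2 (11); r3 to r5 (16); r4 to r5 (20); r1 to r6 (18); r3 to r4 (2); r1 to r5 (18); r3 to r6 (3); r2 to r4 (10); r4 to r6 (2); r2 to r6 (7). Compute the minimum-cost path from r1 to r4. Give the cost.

Some routes from r1 to r4:
r1 -> r2 -> r6 -> r4: 11 + 7 + 2 = 20
r1 -> r6 -> r4: 18 + 2 = 20
r1 -> r2 -> r4: 11 + 10 = 21
Shortest: 20.

20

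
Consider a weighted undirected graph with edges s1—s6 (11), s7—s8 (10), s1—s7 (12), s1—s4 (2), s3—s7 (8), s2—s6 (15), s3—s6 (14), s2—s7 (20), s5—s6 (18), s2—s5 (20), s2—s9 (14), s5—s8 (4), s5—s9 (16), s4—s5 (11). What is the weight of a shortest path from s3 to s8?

18

Some routes from s3 to s8:
s3 -> s7 -> s1 -> s4 -> s5 -> s8: 8 + 12 + 2 + 11 + 4 = 37
s3 -> s7 -> s8: 8 + 10 = 18
s3 -> s6 -> s5 -> s8: 14 + 18 + 4 = 36
Best route has total 18.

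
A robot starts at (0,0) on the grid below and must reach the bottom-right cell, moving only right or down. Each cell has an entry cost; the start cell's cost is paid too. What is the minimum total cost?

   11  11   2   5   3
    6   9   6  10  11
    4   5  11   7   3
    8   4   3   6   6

45

Cheapest: r0c0 -> r1c0 -> r2c0 -> r2c1 -> r3c1 -> r3c2 -> r3c3 -> r3c4
  11 + 6 + 4 + 5 + 4 + 3 + 6 + 6 = 45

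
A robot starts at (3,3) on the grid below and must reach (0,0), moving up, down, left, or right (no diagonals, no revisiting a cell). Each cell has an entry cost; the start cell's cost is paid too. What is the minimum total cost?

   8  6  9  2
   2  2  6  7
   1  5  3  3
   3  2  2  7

Take (3,3) → (3,2) → (3,1) → (3,0) → (2,0) → (1,0) → (0,0) for a total of 7 + 2 + 2 + 3 + 1 + 2 + 8 = 25.

25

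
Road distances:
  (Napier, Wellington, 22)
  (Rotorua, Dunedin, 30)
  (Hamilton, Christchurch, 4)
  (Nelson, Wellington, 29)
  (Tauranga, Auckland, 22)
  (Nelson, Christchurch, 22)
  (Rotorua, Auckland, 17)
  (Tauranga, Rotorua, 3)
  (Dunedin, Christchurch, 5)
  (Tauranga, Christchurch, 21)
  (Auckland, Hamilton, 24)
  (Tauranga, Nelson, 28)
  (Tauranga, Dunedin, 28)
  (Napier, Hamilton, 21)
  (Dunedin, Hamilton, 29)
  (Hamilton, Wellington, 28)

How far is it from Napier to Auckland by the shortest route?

Checking several routes:
Napier - Hamilton - Auckland: 21 + 24 = 45
Napier - Hamilton - Christchurch - Tauranga - Rotorua - Auckland: 21 + 4 + 21 + 3 + 17 = 66
Napier - Hamilton - Christchurch - Tauranga - Auckland: 21 + 4 + 21 + 22 = 68
The minimum is 45.

45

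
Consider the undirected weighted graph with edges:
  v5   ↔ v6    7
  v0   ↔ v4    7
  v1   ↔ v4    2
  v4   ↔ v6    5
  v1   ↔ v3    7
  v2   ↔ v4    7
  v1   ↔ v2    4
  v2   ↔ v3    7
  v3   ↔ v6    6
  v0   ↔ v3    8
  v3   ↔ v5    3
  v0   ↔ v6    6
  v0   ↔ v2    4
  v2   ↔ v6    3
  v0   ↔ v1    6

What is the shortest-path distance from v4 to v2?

6

Comparing a few candidate routes:
v4 -> v1 -> v2: 2 + 4 = 6
v4 -> v2: 7
v4 -> v6 -> v2: 5 + 3 = 8
The minimum is 6.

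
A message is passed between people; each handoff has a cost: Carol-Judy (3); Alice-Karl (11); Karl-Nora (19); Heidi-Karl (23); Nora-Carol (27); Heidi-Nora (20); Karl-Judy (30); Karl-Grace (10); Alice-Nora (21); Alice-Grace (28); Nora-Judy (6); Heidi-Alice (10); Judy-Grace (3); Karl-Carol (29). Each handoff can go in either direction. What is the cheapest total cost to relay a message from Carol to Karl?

16

Checking several routes:
Carol→Judy→Nora→Karl: 3 + 6 + 19 = 28
Carol→Judy→Grace→Karl: 3 + 3 + 10 = 16
Carol→Karl: 29
Best route has total 16.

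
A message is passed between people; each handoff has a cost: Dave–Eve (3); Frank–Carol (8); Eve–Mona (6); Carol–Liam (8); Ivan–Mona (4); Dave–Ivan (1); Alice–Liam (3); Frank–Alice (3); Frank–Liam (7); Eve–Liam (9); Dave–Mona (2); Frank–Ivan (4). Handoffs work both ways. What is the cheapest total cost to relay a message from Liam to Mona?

13

Some routes from Liam to Mona:
Liam → Alice → Frank → Ivan → Mona: 3 + 3 + 4 + 4 = 14
Liam → Frank → Ivan → Dave → Mona: 7 + 4 + 1 + 2 = 14
Liam → Alice → Frank → Ivan → Dave → Mona: 3 + 3 + 4 + 1 + 2 = 13
Liam → Eve → Mona: 9 + 6 = 15
Liam → Eve → Dave → Mona: 9 + 3 + 2 = 14
Liam → Frank → Ivan → Mona: 7 + 4 + 4 = 15
Shortest: 13.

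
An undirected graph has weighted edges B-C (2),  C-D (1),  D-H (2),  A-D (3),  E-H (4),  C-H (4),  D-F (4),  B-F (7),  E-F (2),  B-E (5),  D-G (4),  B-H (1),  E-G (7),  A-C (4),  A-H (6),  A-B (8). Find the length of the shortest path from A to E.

Some routes from A to E:
A → H → E: 6 + 4 = 10
A → D → H → E: 3 + 2 + 4 = 9
A → D → F → E: 3 + 4 + 2 = 9
Shortest: 9.

9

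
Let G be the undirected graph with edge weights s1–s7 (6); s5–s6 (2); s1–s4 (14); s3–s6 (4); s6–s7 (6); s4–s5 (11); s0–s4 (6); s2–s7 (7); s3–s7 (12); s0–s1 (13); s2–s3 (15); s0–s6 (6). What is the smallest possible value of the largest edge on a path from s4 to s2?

7

A few of the s4→s2 routes:
s4 → s5 → s6 → s7 → s2: max(11, 2, 6, 7) = 11
s4 → s5 → s6 → s3 → s7 → s2: max(11, 2, 4, 12, 7) = 12
s4 → s0 → s6 → s7 → s2: max(6, 6, 6, 7) = 7
s4 → s0 → s6 → s3 → s7 → s2: max(6, 6, 4, 12, 7) = 12
Smallest bottleneck: 7.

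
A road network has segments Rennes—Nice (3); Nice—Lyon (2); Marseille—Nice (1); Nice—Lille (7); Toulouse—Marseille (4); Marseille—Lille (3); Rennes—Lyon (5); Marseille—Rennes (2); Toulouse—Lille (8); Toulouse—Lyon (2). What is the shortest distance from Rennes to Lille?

Comparing a few candidate routes:
Rennes → Marseille → Nice → Lille: 2 + 1 + 7 = 10
Rennes → Nice → Lille: 3 + 7 = 10
Rennes → Nice → Marseille → Lille: 3 + 1 + 3 = 7
Rennes → Marseille → Lille: 2 + 3 = 5
Shortest: 5.

5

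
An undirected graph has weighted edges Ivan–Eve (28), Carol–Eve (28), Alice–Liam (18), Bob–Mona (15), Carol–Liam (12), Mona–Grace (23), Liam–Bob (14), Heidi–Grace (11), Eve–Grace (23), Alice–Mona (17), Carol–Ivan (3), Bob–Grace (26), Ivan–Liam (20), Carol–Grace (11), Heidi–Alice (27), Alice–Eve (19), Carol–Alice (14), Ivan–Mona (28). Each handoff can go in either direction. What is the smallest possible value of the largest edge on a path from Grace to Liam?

12

Some routes from Grace to Liam:
Grace → Carol → Alice → Mona → Bob → Liam: max(11, 14, 17, 15, 14) = 17
Grace → Carol → Liam: max(11, 12) = 12
Grace → Carol → Alice → Liam: max(11, 14, 18) = 18
Best route has worst link 12.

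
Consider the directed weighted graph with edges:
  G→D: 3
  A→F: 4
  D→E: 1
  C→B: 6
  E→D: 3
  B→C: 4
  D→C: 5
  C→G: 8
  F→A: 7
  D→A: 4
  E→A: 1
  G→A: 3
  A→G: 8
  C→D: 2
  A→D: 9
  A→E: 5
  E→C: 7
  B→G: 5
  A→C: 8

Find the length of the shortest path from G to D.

Some routes from G to D:
G→A→D: 3 + 9 = 12
G→A→E→D: 3 + 5 + 3 = 11
G→D: 3
The minimum is 3.

3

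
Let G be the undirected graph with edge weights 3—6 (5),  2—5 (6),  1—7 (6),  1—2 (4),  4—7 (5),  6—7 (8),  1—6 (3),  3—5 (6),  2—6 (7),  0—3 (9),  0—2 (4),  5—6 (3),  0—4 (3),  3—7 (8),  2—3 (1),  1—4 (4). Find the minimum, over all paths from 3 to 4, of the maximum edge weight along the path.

4

A few of the 3→4 routes:
3-6-1-2-0-4: max(5, 3, 4, 4, 3) = 5
3-2-1-4: max(1, 4, 4) = 4
3-6-1-4: max(5, 3, 4) = 5
3-2-0-4: max(1, 4, 3) = 4
Smallest bottleneck: 4.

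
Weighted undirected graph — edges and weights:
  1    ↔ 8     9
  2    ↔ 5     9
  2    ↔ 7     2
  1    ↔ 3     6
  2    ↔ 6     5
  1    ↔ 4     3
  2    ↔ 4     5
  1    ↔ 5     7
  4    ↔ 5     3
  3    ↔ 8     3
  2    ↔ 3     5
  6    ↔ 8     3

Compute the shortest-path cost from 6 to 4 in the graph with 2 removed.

Checking several routes:
6 - 8 - 3 - 1 - 5 - 4: 3 + 3 + 6 + 7 + 3 = 22
6 - 8 - 3 - 1 - 4: 3 + 3 + 6 + 3 = 15
6 - 8 - 1 - 4: 3 + 9 + 3 = 15
Shortest: 15.

15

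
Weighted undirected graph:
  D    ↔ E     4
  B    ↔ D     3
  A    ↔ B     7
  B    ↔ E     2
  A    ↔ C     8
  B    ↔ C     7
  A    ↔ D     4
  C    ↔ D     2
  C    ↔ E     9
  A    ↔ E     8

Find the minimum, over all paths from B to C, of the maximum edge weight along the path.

3

A few of the B→C routes:
B→D→C: max(3, 2) = 3
B→E→D→C: max(2, 4, 2) = 4
B→C: max(7) = 7
B→A→D→C: max(7, 4, 2) = 7
Best route has worst link 3.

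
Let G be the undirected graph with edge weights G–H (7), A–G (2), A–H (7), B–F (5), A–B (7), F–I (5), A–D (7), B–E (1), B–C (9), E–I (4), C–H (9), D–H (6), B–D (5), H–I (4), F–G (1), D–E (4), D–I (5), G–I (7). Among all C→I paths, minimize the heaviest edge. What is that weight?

9

Comparing a few candidate routes:
C - B - E - D - H - G - I: max(9, 1, 4, 6, 7, 7) = 9
C - B - E - D - H - G - F - I: max(9, 1, 4, 6, 7, 1, 5) = 9
C - B - E - D - H - I: max(9, 1, 4, 6, 4) = 9
The minimum achievable maximum is 9.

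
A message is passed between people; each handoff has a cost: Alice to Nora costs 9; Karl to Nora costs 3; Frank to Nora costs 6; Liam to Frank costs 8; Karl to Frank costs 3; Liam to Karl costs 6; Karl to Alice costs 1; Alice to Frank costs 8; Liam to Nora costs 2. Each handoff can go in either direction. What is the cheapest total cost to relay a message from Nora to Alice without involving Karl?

9

Candidate routes:
Nora - Liam - Frank - Alice: 2 + 8 + 8 = 18
Nora - Frank - Alice: 6 + 8 = 14
Nora - Alice: 9
Best route has total 9.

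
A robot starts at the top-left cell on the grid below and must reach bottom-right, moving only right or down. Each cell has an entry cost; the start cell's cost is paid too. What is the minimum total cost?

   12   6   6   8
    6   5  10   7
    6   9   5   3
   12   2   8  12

52

One optimal route is r0c0 -> r0c1 -> r1c1 -> r2c1 -> r2c2 -> r2c3 -> r3c3.
Its cost is 12 + 6 + 5 + 9 + 5 + 3 + 12 = 52.
For comparison, the top-then-right route costs 54.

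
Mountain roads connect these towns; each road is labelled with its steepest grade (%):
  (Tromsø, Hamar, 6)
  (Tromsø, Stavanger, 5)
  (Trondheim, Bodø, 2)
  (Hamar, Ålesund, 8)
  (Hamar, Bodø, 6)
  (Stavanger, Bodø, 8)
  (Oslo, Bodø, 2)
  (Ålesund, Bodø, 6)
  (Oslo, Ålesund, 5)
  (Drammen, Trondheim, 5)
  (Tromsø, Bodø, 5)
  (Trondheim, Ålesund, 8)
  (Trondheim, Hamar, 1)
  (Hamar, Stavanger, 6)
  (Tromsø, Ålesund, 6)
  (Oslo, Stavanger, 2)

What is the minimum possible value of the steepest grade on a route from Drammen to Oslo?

Some routes from Drammen to Oslo:
Drammen - Trondheim - Bodø - Tromsø - Hamar - Stavanger - Oslo: max(5, 2, 5, 6, 6, 2) = 6
Drammen - Trondheim - Bodø - Tromsø - Stavanger - Oslo: max(5, 2, 5, 5, 2) = 5
Drammen - Trondheim - Bodø - Oslo: max(5, 2, 2) = 5
Drammen - Trondheim - Bodø - Tromsø - Ålesund - Oslo: max(5, 2, 5, 6, 5) = 6
Smallest bottleneck: 5%.

5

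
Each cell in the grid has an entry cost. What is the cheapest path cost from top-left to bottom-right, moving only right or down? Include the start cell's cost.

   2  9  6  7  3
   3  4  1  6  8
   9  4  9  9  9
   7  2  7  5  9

Cheapest: [0,0]→[1,0]→[1,1]→[2,1]→[3,1]→[3,2]→[3,3]→[3,4]
  2 + 3 + 4 + 4 + 2 + 7 + 5 + 9 = 36
(Top row then right column would cost 53.)

36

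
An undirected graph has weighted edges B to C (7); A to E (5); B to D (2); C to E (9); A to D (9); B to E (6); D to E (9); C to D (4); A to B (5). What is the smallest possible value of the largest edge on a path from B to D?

2

Some routes from B to D:
B -> E -> C -> D: max(6, 9, 4) = 9
B -> C -> E -> D: max(7, 9, 9) = 9
B -> E -> D: max(6, 9) = 9
B -> E -> A -> D: max(6, 5, 9) = 9
B -> D: max(2) = 2
B -> C -> D: max(7, 4) = 7
Best route has worst link 2.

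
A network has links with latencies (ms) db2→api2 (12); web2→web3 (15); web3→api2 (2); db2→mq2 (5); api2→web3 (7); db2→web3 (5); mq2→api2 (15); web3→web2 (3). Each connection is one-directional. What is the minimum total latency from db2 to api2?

7

Routes from db2 to api2:
db2 -> mq2 -> api2: 5 + 15 = 20
db2 -> api2: 12
db2 -> web3 -> api2: 5 + 2 = 7
The minimum is 7 ms.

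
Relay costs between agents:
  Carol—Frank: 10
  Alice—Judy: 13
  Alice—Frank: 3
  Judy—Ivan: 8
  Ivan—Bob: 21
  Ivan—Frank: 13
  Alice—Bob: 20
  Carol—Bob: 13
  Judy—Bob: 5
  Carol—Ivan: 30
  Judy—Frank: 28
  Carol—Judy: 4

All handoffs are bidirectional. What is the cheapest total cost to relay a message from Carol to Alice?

A few of the Carol→Alice routes:
Carol→Frank→Alice: 10 + 3 = 13
Carol→Judy→Ivan→Frank→Alice: 4 + 8 + 13 + 3 = 28
Carol→Judy→Alice: 4 + 13 = 17
Carol→Judy→Bob→Alice: 4 + 5 + 20 = 29
Shortest: 13.

13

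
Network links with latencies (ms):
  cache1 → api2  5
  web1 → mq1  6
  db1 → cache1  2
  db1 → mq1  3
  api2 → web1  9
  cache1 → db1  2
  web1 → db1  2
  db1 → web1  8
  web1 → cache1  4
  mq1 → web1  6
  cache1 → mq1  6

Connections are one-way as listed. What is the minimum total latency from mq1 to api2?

15

Routes from mq1 to api2:
mq1 → web1 → cache1 → api2: 6 + 4 + 5 = 15
mq1 → web1 → db1 → cache1 → api2: 6 + 2 + 2 + 5 = 15
Shortest: 15 ms.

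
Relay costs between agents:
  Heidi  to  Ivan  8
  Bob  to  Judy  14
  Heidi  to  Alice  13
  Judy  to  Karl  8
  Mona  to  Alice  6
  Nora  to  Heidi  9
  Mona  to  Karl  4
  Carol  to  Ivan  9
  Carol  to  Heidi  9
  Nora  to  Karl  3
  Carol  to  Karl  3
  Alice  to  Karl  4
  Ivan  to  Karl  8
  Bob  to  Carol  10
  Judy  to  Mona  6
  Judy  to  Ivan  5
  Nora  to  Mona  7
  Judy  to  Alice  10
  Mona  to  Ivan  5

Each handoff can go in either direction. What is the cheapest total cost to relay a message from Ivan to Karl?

A few of the Ivan→Karl routes:
Ivan - Carol - Karl: 9 + 3 = 12
Ivan - Karl: 8
Ivan - Mona - Karl: 5 + 4 = 9
Best route has total 8.

8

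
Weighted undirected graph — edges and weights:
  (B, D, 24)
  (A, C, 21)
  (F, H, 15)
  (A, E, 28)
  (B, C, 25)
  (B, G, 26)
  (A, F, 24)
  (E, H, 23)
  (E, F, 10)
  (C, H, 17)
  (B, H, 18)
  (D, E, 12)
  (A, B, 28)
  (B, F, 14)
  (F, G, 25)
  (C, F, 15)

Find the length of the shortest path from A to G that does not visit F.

Comparing a few candidate routes:
A-C-H-B-G: 21 + 17 + 18 + 26 = 82
A-C-B-G: 21 + 25 + 26 = 72
A-B-G: 28 + 26 = 54
Best route has total 54.

54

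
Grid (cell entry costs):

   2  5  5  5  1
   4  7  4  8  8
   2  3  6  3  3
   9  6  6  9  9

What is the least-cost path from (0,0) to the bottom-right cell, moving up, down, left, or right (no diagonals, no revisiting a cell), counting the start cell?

Path (0,0) -> (1,0) -> (2,0) -> (2,1) -> (2,2) -> (2,3) -> (2,4) -> (3,4): 2 + 4 + 2 + 3 + 6 + 3 + 3 + 9 = 32.

32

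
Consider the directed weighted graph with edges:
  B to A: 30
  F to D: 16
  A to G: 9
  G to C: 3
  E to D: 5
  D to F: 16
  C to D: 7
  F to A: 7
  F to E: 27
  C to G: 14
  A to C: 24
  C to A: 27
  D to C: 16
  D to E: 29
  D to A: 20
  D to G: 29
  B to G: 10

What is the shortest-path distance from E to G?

34

Checking several routes:
E -> D -> A -> C -> G: 5 + 20 + 24 + 14 = 63
E -> D -> C -> A -> G: 5 + 16 + 27 + 9 = 57
E -> D -> C -> G: 5 + 16 + 14 = 35
E -> D -> A -> G: 5 + 20 + 9 = 34
E -> D -> F -> A -> G: 5 + 16 + 7 + 9 = 37
E -> D -> G: 5 + 29 = 34
The minimum is 34.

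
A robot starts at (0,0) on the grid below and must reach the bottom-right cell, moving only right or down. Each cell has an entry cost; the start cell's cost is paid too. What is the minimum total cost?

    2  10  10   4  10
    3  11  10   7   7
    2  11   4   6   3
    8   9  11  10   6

37

Take (0,0) (1,0) (2,0) (2,1) (2,2) (2,3) (2,4) (3,4) for a total of 2 + 3 + 2 + 11 + 4 + 6 + 3 + 6 = 37.
(Top row then right column would cost 52.)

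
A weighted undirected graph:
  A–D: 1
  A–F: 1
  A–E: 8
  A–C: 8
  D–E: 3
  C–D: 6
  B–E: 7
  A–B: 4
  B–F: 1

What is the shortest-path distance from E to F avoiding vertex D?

Routes from E to F avoiding D:
E-A-B-F: 8 + 4 + 1 = 13
E-B-A-F: 7 + 4 + 1 = 12
E-B-F: 7 + 1 = 8
E-A-F: 8 + 1 = 9
Best route has total 8.

8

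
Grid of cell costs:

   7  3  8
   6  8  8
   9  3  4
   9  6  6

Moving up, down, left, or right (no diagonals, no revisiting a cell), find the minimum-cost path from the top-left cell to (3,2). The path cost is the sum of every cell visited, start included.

31

Take (0,0) -> (0,1) -> (1,1) -> (2,1) -> (2,2) -> (3,2) for a total of 7 + 3 + 8 + 3 + 4 + 6 = 31.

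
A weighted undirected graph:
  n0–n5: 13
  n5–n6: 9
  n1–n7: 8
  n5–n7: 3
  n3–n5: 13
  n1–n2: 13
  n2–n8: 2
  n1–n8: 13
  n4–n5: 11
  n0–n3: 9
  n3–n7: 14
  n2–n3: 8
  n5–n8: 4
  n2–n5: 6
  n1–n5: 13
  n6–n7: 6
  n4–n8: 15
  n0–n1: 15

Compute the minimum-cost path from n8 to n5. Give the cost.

4

Checking several routes:
n8 - n1 - n7 - n5: 13 + 8 + 3 = 24
n8 - n5: 4
n8 - n2 - n3 - n5: 2 + 8 + 13 = 23
n8 - n2 - n5: 2 + 6 = 8
Best route has total 4.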